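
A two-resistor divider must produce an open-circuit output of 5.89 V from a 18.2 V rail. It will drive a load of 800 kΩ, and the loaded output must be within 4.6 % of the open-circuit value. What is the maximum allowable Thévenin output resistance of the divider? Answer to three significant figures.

R_th ≤ 38.6 kΩ

Loading drop = R_th/(R_th + R_L) ≤ 0.0460, so R_th ≤ R_L · ε/(1−ε) = 800 kΩ × 0.0460/0.9540 = 38.6 kΩ.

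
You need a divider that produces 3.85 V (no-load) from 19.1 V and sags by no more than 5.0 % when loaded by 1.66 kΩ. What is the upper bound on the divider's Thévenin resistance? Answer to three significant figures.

Loading drop = R_th/(R_th + R_L) ≤ 0.0500, so R_th ≤ R_L · ε/(1−ε) = 1.66 kΩ × 0.0500/0.9500 = 87.4 Ω.

R_th ≤ 87.4 Ω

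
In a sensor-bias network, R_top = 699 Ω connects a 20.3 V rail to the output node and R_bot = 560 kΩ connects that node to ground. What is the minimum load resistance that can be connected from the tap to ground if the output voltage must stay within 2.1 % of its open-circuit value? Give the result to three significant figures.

R_L(min) ≈ 32.5 kΩ

Output resistance R_th = R_top‖R_bot = (699 × 560000)/560700 = 698.1 Ω.
The fractional drop is R_th/(R_th + R_L); requiring this ≤ 0.0210 gives R_L ≥ R_th(1/0.0210 − 1) = 698.1 × 46.62 = 32.5 kΩ.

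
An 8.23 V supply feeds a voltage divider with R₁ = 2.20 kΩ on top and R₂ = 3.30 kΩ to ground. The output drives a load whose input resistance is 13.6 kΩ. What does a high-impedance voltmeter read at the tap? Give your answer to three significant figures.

V_out ≈ 4.50 V

The load sits in parallel with R₂: R₂‖R_L = (3.30 × 13.6) / (3.30 + 13.6) = 2.656 kΩ.
V_out = 8.23 × 2.656 / (2.20 + 2.656) = 8.23 × 2.656/4.856 = 4.50 V.
(Unloaded it would have been 4.94 V.)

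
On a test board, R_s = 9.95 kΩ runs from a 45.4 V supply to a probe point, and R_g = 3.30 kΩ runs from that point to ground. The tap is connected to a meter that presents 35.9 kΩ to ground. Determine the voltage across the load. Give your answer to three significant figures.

V_out ≈ 10.6 V

The load sits in parallel with R_g: R_g‖R_L = (3.30 × 35.9) / (3.30 + 35.9) = 3.022 kΩ.
V_out = 45.4 × 3.022 / (9.95 + 3.022) = 45.4 × 3.022/12.97 = 10.6 V.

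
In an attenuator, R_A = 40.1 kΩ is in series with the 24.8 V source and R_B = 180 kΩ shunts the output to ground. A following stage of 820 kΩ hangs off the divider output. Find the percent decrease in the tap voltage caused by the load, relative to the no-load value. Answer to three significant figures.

3.85 %

The divider's output (Thévenin) resistance is R_A‖R_B = 32.79 kΩ.
Fractional drop under load = R_th/(R_th + R_L) = 32.79 / (32.79 + 820) = 0.03845.
So the output falls by 3.85 %.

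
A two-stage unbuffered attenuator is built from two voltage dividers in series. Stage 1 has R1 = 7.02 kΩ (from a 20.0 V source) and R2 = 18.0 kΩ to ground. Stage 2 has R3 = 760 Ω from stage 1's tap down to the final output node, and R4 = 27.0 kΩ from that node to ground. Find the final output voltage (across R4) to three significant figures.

V_out ≈ 11.8 V

Stage 2 presents R3+R4 = 27760 Ω as a load on stage 1's tap.
Stage 1's lower leg becomes R2‖(R3+R4) = 10920 Ω, so V_mid = 20.0 × 10920/17940 = 12.17 V.
Stage 2 is itself unloaded: V_out = V_mid × R4/(R3+R4) = 12.17 × 27000/27760 = 11.8 V.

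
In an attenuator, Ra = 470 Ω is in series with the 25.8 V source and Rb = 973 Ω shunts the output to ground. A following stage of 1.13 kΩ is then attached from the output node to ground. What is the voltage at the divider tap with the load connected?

V_out ≈ 13.6 V

The load sits in parallel with Rb: Rb‖R_L = (973 × 1130) / (973 + 1130) = 522.8 Ω.
V_out = 25.8 × 522.8 / (470 + 522.8) = 25.8 × 522.8/992.8 = 13.6 V.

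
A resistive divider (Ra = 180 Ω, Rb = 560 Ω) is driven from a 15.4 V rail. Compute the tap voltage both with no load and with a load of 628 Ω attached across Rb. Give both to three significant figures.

Unloaded: 11.7 V; loaded: 9.58 V

Open-circuit: V = 15.4 × 560/(180 + 560) = 11.7 V.
With the load, Rb becomes Rb‖R_L = 296.0 Ω, so V = 15.4 × 296.0/476.0 = 9.58 V.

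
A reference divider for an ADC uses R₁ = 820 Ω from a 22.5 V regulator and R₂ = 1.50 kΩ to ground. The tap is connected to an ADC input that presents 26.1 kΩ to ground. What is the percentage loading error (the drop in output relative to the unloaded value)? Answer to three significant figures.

The divider's output (Thévenin) resistance is R₁‖R₂ = 530.2 Ω.
Fractional drop under load = R_th/(R_th + R_L) = 530.2 / (530.2 + 26100) = 0.01991.
So the output falls by 1.99 %.

1.99 %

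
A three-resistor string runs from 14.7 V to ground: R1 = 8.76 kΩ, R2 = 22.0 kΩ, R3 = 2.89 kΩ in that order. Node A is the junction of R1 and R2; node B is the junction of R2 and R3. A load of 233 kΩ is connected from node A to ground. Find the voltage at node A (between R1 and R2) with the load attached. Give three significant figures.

V ≈ 10.6 V

Below node A the series string R2+R3 = 24.89 kΩ sits in parallel with the 233 kΩ load: 22.49 kΩ.
V_A = 14.7 × 22.49/(8.76 + 22.49) = 10.6 V.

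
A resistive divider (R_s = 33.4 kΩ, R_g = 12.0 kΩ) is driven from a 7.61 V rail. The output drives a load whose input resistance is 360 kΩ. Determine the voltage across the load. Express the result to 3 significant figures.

V_out ≈ 1.96 V

The load sits in parallel with R_g: R_g‖R_L = (12.0 × 360) / (12.0 + 360) = 11.61 kΩ.
V_out = 7.61 × 11.61 / (33.4 + 11.61) = 7.61 × 11.61/45.01 = 1.96 V.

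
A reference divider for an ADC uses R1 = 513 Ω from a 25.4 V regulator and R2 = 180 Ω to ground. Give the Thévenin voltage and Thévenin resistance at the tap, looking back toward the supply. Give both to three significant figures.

V_th = 6.60 V, R_th = 133 Ω

V_th is the open-circuit tap voltage: 25.4 × 180/(513 + 180) = 6.60 V.
With the supply zeroed, R1 and R2 appear in parallel from the tap: R_th = R1‖R2 = (513 × 180)/693.0 = 133 Ω.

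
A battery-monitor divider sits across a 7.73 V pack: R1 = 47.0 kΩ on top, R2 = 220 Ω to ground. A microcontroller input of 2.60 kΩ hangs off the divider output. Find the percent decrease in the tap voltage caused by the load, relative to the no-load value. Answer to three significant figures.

The divider's output (Thévenin) resistance is R1‖R2 = 219.0 Ω.
Fractional drop under load = R_th/(R_th + R_L) = 219.0 / (219.0 + 2600) = 0.07768.
So the output falls by 7.77 %.

7.77 %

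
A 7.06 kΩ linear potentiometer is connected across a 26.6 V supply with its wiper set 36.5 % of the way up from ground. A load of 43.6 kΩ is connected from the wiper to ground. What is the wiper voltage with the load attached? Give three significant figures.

The wiper splits the pot into (1−α)R = 4.483 kΩ above and αR = 2.577 kΩ below.
Lower section ‖ load = 2.433 kΩ.
V_wiper = 26.6 × 2.433/(4.483 + 2.433) = 9.36 V.

V ≈ 9.36 V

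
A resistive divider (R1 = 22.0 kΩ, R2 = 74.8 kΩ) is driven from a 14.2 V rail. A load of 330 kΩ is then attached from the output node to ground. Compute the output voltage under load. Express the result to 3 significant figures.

The load sits in parallel with R2: R2‖R_L = (74.8 × 330) / (74.8 + 330) = 60.98 kΩ.
V_out = 14.2 × 60.98 / (22.0 + 60.98) = 14.2 × 60.98/82.98 = 10.4 V.

V_out ≈ 10.4 V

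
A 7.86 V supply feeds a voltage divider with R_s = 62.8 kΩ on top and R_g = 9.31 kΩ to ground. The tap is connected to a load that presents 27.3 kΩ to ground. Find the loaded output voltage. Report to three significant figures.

The load sits in parallel with R_g: R_g‖R_L = (9.31 × 27.3) / (9.31 + 27.3) = 6.942 kΩ.
V_out = 7.86 × 6.942 / (62.8 + 6.942) = 7.86 × 6.942/69.74 = 0.782 V.

V_out ≈ 0.782 V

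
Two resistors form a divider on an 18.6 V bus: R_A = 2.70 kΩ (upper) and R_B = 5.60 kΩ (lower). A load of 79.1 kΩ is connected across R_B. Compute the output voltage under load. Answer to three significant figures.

The load sits in parallel with R_B: R_B‖R_L = (5.60 × 79.1) / (5.60 + 79.1) = 5.230 kΩ.
V_out = 18.6 × 5.230 / (2.70 + 5.230) = 18.6 × 5.230/7.930 = 12.3 V.
(Unloaded it would have been 12.5 V.)

V_out ≈ 12.3 V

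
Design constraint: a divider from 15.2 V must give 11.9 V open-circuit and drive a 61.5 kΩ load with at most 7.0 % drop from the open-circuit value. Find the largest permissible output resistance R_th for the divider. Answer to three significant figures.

R_th ≤ 4.63 kΩ

Loading drop = R_th/(R_th + R_L) ≤ 0.0700, so R_th ≤ R_L · ε/(1−ε) = 61.5 kΩ × 0.0700/0.9300 = 4.63 kΩ.
(Any R1, R2 with R2/(R1+R2) = 0.783 and R1‖R2 ≤ 4.63 kΩ will meet the spec.)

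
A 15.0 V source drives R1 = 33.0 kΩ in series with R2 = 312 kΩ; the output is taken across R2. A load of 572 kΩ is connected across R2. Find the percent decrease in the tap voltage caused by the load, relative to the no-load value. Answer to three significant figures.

4.96 %

The divider's output (Thévenin) resistance is R1‖R2 = 29.84 kΩ.
Fractional drop under load = R_th/(R_th + R_L) = 29.84 / (29.84 + 572) = 0.04959.
So the output falls by 4.96 %.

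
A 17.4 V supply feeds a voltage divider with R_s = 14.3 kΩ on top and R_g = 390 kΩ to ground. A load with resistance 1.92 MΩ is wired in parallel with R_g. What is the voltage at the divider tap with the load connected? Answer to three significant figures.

V_out ≈ 16.7 V

The load sits in parallel with R_g: R_g‖R_L = (390 × 1920) / (390 + 1920) = 324.2 kΩ.
V_out = 17.4 × 324.2 / (14.3 + 324.2) = 17.4 × 324.2/338.5 = 16.7 V.
(Unloaded it would have been 16.8 V.)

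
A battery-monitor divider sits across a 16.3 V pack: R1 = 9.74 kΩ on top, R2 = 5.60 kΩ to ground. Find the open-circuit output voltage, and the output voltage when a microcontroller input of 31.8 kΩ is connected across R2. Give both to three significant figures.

Unloaded: 5.95 V; loaded: 5.35 V

Open-circuit: V = 16.3 × 5.60/(9.74 + 5.60) = 5.95 V.
With the load, R2 becomes R2‖R_L = 4.761 kΩ, so V = 16.3 × 4.761/14.50 = 5.35 V.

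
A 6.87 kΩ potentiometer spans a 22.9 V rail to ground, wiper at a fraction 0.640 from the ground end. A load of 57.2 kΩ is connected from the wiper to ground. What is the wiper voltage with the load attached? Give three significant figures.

V ≈ 14.3 V

The wiper splits the pot into (1−α)R = 2.473 kΩ above and αR = 4.397 kΩ below.
Lower section ‖ load = 4.083 kΩ.
V_wiper = 22.9 × 4.083/(2.473 + 4.083) = 14.3 V.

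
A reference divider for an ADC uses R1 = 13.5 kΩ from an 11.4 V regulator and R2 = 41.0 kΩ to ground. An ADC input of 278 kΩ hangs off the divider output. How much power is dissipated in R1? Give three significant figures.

P ≈ 0.724 mW

Total resistance from the source is R1 + (R2‖R_L) = 49.23 kΩ, so I = 11.4/49.23 kΩ = 0.2316 mA.
P = I²·R1 = (0.2316 mA)² × 13.5 kΩ = 0.724 mW.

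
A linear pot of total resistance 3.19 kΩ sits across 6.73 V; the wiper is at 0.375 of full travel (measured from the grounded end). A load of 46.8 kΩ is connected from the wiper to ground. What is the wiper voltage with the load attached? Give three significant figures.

V ≈ 2.48 V

The wiper splits the pot into (1−α)R = 1.994 kΩ above and αR = 1.196 kΩ below.
Lower section ‖ load = 1.166 kΩ.
V_wiper = 6.73 × 1.166/(1.994 + 1.166) = 2.48 V.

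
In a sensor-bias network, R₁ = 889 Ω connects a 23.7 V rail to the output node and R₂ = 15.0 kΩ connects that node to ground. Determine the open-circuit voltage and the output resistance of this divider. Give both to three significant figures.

V_th = 22.4 V, R_th = 839 Ω

V_th is the open-circuit tap voltage: 23.7 × 15000/(889 + 15000) = 22.4 V.
With the supply zeroed, R₁ and R₂ appear in parallel from the tap: R_th = R₁‖R₂ = (889 × 15000)/15890 = 839 Ω.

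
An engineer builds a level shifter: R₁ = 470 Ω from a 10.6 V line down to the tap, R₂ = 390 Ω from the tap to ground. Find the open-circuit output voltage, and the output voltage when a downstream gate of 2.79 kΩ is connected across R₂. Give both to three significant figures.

Unloaded: 4.81 V; loaded: 4.47 V

Open-circuit: V = 10.6 × 390/(470 + 390) = 4.81 V.
With the load, R₂ becomes R₂‖R_L = 342.2 Ω, so V = 10.6 × 342.2/812.2 = 4.47 V.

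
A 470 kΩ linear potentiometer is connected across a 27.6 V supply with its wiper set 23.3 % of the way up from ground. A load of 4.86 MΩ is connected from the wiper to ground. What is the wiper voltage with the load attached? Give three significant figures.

The wiper splits the pot into (1−α)R = 360.5 kΩ above and αR = 109.5 kΩ below.
Lower section ‖ load = 107.1 kΩ.
V_wiper = 27.6 × 107.1/(360.5 + 107.1) = 6.32 V.

V ≈ 6.32 V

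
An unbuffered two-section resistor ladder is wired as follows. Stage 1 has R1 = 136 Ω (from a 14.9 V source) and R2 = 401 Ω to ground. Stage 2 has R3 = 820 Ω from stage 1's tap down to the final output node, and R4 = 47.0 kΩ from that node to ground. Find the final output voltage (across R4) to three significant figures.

V_out ≈ 10.9 V

Stage 2 presents R3+R4 = 47820 Ω as a load on stage 1's tap.
Stage 1's lower leg becomes R2‖(R3+R4) = 397.7 Ω, so V_mid = 14.9 × 397.7/533.7 = 11.10 V.
Stage 2 is itself unloaded: V_out = V_mid × R4/(R3+R4) = 11.10 × 47000/47820 = 10.9 V.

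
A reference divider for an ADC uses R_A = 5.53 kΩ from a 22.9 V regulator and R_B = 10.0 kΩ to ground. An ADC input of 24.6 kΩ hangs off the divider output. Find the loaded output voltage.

The load sits in parallel with R_B: R_B‖R_L = (10.0 × 24.6) / (10.0 + 24.6) = 7.110 kΩ.
V_out = 22.9 × 7.110 / (5.53 + 7.110) = 22.9 × 7.110/12.64 = 12.9 V.

V_out ≈ 12.9 V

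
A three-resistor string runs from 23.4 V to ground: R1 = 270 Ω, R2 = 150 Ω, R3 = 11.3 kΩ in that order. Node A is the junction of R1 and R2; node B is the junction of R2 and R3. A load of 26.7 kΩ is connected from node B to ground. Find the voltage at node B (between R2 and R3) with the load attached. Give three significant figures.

At node B, R3 is in parallel with the load: R3‖R_L = 7940 Ω.
Below node A the resistance is R2 + (R3‖R_L) = 8090 Ω, so V_A = 23.4 × 8090/8360 = 22.64 V.
Then V_B = V_A × (R3‖R_L)/(R2 + R3‖R_L) = 22.64 × 7940/8090 = 22.2 V.

V ≈ 22.2 V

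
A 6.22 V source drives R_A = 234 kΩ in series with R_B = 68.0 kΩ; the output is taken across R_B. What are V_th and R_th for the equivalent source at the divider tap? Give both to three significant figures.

V_th is the open-circuit tap voltage: 6.22 × 68.0/(234 + 68.0) = 1.40 V.
With the supply zeroed, R_A and R_B appear in parallel from the tap: R_th = R_A‖R_B = (234 × 68.0)/302.0 = 52.7 kΩ.

V_th = 1.40 V, R_th = 52.7 kΩ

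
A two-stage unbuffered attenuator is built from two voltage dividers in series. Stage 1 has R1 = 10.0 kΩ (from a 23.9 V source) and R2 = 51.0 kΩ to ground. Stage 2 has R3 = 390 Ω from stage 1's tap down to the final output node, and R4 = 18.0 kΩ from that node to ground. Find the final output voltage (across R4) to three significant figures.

V_out ≈ 13.4 V

Stage 2 presents R3+R4 = 18390 Ω as a load on stage 1's tap.
Stage 1's lower leg becomes R2‖(R3+R4) = 13520 Ω, so V_mid = 23.9 × 13520/23520 = 13.74 V.
Stage 2 is itself unloaded: V_out = V_mid × R4/(R3+R4) = 13.74 × 18000/18390 = 13.4 V.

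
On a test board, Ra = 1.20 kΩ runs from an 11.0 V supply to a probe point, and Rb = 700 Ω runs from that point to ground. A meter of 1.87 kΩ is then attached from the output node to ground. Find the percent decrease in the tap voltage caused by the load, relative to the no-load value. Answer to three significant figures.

The divider's output (Thévenin) resistance is Ra‖Rb = 442.1 Ω.
Fractional drop under load = R_th/(R_th + R_L) = 442.1 / (442.1 + 1870) = 0.1912.
So the output falls by 19.1 %.

19.1 %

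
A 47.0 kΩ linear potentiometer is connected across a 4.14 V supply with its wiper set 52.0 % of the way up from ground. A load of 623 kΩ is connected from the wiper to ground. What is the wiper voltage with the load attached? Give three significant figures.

The wiper splits the pot into (1−α)R = 22.56 kΩ above and αR = 24.44 kΩ below.
Lower section ‖ load = 23.52 kΩ.
V_wiper = 4.14 × 23.52/(22.56 + 23.52) = 2.11 V.

V ≈ 2.11 V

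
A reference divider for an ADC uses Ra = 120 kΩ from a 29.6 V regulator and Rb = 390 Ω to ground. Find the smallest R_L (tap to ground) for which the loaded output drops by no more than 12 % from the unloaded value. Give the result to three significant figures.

Output resistance R_th = Ra‖Rb = (120000 × 390)/120400 = 388.7 Ω.
The fractional drop is R_th/(R_th + R_L); requiring this ≤ 0.120 gives R_L ≥ R_th(1/0.120 − 1) = 388.7 × 7.333 = 2.85 kΩ.

R_L(min) ≈ 2.85 kΩ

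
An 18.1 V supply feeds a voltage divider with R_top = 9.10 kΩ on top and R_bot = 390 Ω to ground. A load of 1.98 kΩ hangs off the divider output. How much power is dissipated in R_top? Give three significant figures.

Total resistance from the source is R_top + (R_bot‖R_L) = 9426 Ω, so I = 18.1/9426 Ω = 1.920 mA.
P = I²·R_top = (1.920 mA)² × 9.10 kΩ = 33.6 mW.

P ≈ 33.6 mW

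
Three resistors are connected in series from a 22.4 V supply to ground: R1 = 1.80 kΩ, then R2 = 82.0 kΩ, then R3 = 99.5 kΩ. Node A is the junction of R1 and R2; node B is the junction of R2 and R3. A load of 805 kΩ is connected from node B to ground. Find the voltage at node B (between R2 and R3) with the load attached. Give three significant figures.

V ≈ 11.5 V

At node B, R3 is in parallel with the load: R3‖R_L = 88.55 kΩ.
Below node A the resistance is R2 + (R3‖R_L) = 170.6 kΩ, so V_A = 22.4 × 170.6/172.4 = 22.17 V.
Then V_B = V_A × (R3‖R_L)/(R2 + R3‖R_L) = 22.17 × 88.55/170.6 = 11.5 V.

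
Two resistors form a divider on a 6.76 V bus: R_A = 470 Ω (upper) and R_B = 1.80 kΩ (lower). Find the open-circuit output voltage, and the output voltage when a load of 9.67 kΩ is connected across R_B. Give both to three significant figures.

Unloaded: 5.36 V; loaded: 5.16 V

Open-circuit: V = 6.76 × 1800/(470 + 1800) = 5.36 V.
With the load, R_B becomes R_B‖R_L = 1518 Ω, so V = 6.76 × 1518/1988 = 5.16 V.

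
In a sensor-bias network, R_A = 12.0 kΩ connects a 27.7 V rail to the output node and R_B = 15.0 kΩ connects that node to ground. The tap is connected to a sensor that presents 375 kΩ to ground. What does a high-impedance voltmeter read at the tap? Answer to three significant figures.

V_out ≈ 15.1 V

The load sits in parallel with R_B: R_B‖R_L = (15.0 × 375) / (15.0 + 375) = 14.42 kΩ.
V_out = 27.7 × 14.42 / (12.0 + 14.42) = 27.7 × 14.42/26.42 = 15.1 V.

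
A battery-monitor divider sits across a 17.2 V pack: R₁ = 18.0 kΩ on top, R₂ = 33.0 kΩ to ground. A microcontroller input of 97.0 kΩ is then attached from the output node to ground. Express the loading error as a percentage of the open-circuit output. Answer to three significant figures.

The divider's output (Thévenin) resistance is R₁‖R₂ = 11.65 kΩ.
Fractional drop under load = R_th/(R_th + R_L) = 11.65 / (11.65 + 97.0) = 0.1072.
So the output falls by 10.7 %.

10.7 %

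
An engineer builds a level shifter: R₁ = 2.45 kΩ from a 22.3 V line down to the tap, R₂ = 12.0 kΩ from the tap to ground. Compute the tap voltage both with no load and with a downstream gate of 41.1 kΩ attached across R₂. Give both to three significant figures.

Open-circuit: V = 22.3 × 12.0/(2.45 + 12.0) = 18.5 V.
With the load, R₂ becomes R₂‖R_L = 9.288 kΩ, so V = 22.3 × 9.288/11.74 = 17.6 V.

Unloaded: 18.5 V; loaded: 17.6 V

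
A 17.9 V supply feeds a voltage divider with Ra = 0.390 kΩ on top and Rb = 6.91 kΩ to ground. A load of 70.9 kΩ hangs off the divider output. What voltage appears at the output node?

The load sits in parallel with Rb: Rb‖R_L = (6910 × 70900) / (6910 + 70900) = 6296 Ω.
V_out = 17.9 × 6296 / (390 + 6296) = 17.9 × 6296/6686 = 16.9 V.

V_out ≈ 16.9 V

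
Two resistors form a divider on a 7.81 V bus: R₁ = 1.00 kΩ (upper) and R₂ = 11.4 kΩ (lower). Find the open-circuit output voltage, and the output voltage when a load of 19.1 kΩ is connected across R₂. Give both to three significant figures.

Open-circuit: V = 7.81 × 11.4/(1.00 + 11.4) = 7.18 V.
With the load, R₂ becomes R₂‖R_L = 7.139 kΩ, so V = 7.81 × 7.139/8.139 = 6.85 V.

Unloaded: 7.18 V; loaded: 6.85 V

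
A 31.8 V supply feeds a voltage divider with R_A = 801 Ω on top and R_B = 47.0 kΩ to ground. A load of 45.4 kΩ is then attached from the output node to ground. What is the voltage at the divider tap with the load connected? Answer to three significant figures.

The load sits in parallel with R_B: R_B‖R_L = (47000 × 45400) / (47000 + 45400) = 23090 Ω.
V_out = 31.8 × 23090 / (801 + 23090) = 31.8 × 23090/23890 = 30.7 V.
(Unloaded it would have been 31.3 V.)

V_out ≈ 30.7 V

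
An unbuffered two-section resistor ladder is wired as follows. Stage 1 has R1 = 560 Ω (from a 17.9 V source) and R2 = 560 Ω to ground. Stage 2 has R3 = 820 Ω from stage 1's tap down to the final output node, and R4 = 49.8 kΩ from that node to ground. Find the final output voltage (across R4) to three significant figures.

V_out ≈ 8.76 V

Stage 2 presents R3+R4 = 50620 Ω as a load on stage 1's tap.
Stage 1's lower leg becomes R2‖(R3+R4) = 553.9 Ω, so V_mid = 17.9 × 553.9/1114 = 8.901 V.
Stage 2 is itself unloaded: V_out = V_mid × R4/(R3+R4) = 8.901 × 49800/50620 = 8.76 V.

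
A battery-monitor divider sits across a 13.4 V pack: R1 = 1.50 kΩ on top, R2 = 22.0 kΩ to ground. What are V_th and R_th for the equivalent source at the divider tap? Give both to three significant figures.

V_th = 12.5 V, R_th = 1.40 kΩ

V_th is the open-circuit tap voltage: 13.4 × 22.0/(1.50 + 22.0) = 12.5 V.
With the supply zeroed, R1 and R2 appear in parallel from the tap: R_th = R1‖R2 = (1.50 × 22.0)/23.50 = 1.40 kΩ.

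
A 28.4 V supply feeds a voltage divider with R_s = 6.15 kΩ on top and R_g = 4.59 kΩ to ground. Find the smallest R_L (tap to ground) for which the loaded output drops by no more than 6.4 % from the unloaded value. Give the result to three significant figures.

Output resistance R_th = R_s‖R_g = (6.15 × 4.59)/10.74 = 2.628 kΩ.
The fractional drop is R_th/(R_th + R_L); requiring this ≤ 0.0640 gives R_L ≥ R_th(1/0.0640 − 1) = 2.628 × 14.62 = 38.4 kΩ.

R_L(min) ≈ 38.4 kΩ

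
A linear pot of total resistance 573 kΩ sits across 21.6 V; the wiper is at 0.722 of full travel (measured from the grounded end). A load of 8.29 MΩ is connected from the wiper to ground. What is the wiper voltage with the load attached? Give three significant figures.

V ≈ 15.4 V

The wiper splits the pot into (1−α)R = 159.3 kΩ above and αR = 413.7 kΩ below.
Lower section ‖ load = 394.0 kΩ.
V_wiper = 21.6 × 394.0/(159.3 + 394.0) = 15.4 V.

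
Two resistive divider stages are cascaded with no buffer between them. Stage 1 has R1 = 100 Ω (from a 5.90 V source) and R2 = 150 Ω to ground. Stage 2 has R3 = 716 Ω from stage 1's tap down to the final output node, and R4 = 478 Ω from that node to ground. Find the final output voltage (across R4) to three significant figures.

Stage 2 presents R3+R4 = 1194 Ω as a load on stage 1's tap.
Stage 1's lower leg becomes R2‖(R3+R4) = 133.3 Ω, so V_mid = 5.90 × 133.3/233.3 = 3.371 V.
Stage 2 is itself unloaded: V_out = V_mid × R4/(R3+R4) = 3.371 × 478/1194 = 1.35 V.

V_out ≈ 1.35 V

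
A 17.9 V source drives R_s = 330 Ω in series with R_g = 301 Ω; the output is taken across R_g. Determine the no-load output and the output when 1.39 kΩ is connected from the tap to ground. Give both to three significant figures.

Open-circuit: V = 17.9 × 301/(330 + 301) = 8.54 V.
With the load, R_g becomes R_g‖R_L = 247.4 Ω, so V = 17.9 × 247.4/577.4 = 7.67 V.

Unloaded: 8.54 V; loaded: 7.67 V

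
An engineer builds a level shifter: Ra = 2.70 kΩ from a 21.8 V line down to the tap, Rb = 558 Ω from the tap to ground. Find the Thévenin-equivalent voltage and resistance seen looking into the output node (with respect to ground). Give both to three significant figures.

V_th is the open-circuit tap voltage: 21.8 × 558/(2700 + 558) = 3.73 V.
With the supply zeroed, Ra and Rb appear in parallel from the tap: R_th = Ra‖Rb = (2700 × 558)/3258 = 462 Ω.

V_th = 3.73 V, R_th = 462 Ω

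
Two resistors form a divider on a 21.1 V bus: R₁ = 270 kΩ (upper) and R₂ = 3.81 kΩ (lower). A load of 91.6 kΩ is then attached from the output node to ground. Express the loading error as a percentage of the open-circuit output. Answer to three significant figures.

The divider's output (Thévenin) resistance is R₁‖R₂ = 3.757 kΩ.
Fractional drop under load = R_th/(R_th + R_L) = 3.757 / (3.757 + 91.6) = 0.03940.
So the output falls by 3.94 %.

3.94 %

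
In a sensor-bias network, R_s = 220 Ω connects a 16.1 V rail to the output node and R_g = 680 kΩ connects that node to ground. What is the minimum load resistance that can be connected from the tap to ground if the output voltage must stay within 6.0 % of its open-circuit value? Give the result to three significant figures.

R_L(min) ≈ 3.45 kΩ

Output resistance R_th = R_s‖R_g = (220 × 680000)/680200 = 219.9 Ω.
The fractional drop is R_th/(R_th + R_L); requiring this ≤ 0.0600 gives R_L ≥ R_th(1/0.0600 − 1) = 219.9 × 15.67 = 3.45 kΩ.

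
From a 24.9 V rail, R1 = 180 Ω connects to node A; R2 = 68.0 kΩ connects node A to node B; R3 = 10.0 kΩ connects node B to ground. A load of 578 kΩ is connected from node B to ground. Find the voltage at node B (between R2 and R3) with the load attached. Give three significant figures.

V ≈ 3.14 V

At node B, R3 is in parallel with the load: R3‖R_L = 9830 Ω.
Below node A the resistance is R2 + (R3‖R_L) = 77830 Ω, so V_A = 24.9 × 77830/78010 = 24.84 V.
Then V_B = V_A × (R3‖R_L)/(R2 + R3‖R_L) = 24.84 × 9830/77830 = 3.14 V.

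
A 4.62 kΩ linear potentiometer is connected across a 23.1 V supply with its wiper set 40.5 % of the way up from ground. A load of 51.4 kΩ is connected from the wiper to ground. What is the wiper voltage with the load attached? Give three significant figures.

The wiper splits the pot into (1−α)R = 2.749 kΩ above and αR = 1.871 kΩ below.
Lower section ‖ load = 1.805 kΩ.
V_wiper = 23.1 × 1.805/(2.749 + 1.805) = 9.16 V.

V ≈ 9.16 V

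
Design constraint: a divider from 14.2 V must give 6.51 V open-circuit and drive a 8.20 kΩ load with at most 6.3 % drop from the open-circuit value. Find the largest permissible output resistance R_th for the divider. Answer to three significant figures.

R_th ≤ 551 Ω

Loading drop = R_th/(R_th + R_L) ≤ 0.0630, so R_th ≤ R_L · ε/(1−ε) = 8.20 kΩ × 0.0630/0.9370 = 551 Ω.
(Any R1, R2 with R2/(R1+R2) = 0.458 and R1‖R2 ≤ 551 Ω will meet the spec.)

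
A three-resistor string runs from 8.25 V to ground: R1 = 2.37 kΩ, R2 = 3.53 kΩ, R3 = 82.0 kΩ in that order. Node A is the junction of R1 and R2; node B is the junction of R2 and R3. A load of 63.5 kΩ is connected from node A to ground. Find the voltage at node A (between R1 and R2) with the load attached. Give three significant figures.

V ≈ 7.75 V

Below node A the series string R2+R3 = 85.53 kΩ sits in parallel with the 63.5 kΩ load: 36.44 kΩ.
V_A = 8.25 × 36.44/(2.37 + 36.44) = 7.75 V.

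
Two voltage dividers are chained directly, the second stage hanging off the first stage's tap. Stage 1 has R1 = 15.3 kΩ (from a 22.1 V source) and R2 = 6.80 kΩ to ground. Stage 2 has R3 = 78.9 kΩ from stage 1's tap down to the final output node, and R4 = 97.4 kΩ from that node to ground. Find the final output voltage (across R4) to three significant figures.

V_out ≈ 3.66 V

Stage 2 presents R3+R4 = 176.3 kΩ as a load on stage 1's tap.
Stage 1's lower leg becomes R2‖(R3+R4) = 6.547 kΩ, so V_mid = 22.1 × 6.547/21.85 = 6.623 V.
Stage 2 is itself unloaded: V_out = V_mid × R4/(R3+R4) = 6.623 × 97.4/176.3 = 3.66 V.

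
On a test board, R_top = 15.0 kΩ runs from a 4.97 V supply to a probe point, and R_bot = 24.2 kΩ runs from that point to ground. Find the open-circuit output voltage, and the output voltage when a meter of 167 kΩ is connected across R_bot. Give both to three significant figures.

Unloaded: 3.07 V; loaded: 2.91 V

Open-circuit: V = 4.97 × 24.2/(15.0 + 24.2) = 3.07 V.
With the load, R_bot becomes R_bot‖R_L = 21.14 kΩ, so V = 4.97 × 21.14/36.14 = 2.91 V.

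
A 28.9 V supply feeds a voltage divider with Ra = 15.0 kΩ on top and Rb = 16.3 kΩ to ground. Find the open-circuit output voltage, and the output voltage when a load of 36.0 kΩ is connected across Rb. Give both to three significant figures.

Open-circuit: V = 28.9 × 16.3/(15.0 + 16.3) = 15.1 V.
With the load, Rb becomes Rb‖R_L = 11.22 kΩ, so V = 28.9 × 11.22/26.22 = 12.4 V.

Unloaded: 15.1 V; loaded: 12.4 V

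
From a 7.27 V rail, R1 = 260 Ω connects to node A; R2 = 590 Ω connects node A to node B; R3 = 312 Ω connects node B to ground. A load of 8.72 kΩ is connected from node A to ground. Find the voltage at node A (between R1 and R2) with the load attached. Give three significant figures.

V ≈ 5.52 V

Below node A the series string R2+R3 = 902.0 Ω sits in parallel with the 8720 Ω load: 817.4 Ω.
V_A = 7.27 × 817.4/(260 + 817.4) = 5.52 V.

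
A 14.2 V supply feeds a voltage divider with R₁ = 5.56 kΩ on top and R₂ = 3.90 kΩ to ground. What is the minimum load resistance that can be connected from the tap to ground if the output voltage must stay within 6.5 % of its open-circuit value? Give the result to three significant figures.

R_L(min) ≈ 33.0 kΩ

Output resistance R_th = R₁‖R₂ = (5.56 × 3.90)/9.460 = 2.292 kΩ.
The fractional drop is R_th/(R_th + R_L); requiring this ≤ 0.0650 gives R_L ≥ R_th(1/0.0650 − 1) = 2.292 × 14.38 = 33.0 kΩ.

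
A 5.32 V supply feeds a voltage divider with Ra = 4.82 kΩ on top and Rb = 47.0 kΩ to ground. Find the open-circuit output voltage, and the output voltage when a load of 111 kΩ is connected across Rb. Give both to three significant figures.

Unloaded: 4.83 V; loaded: 4.64 V

Open-circuit: V = 5.32 × 47.0/(4.82 + 47.0) = 4.83 V.
With the load, Rb becomes Rb‖R_L = 33.02 kΩ, so V = 5.32 × 33.02/37.84 = 4.64 V.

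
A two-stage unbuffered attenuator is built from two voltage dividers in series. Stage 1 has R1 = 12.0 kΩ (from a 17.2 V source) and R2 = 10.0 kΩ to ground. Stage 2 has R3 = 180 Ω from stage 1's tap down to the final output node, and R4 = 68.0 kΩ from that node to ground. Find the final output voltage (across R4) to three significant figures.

Stage 2 presents R3+R4 = 68180 Ω as a load on stage 1's tap.
Stage 1's lower leg becomes R2‖(R3+R4) = 8721 Ω, so V_mid = 17.2 × 8721/20720 = 7.239 V.
Stage 2 is itself unloaded: V_out = V_mid × R4/(R3+R4) = 7.239 × 68000/68180 = 7.22 V.

V_out ≈ 7.22 V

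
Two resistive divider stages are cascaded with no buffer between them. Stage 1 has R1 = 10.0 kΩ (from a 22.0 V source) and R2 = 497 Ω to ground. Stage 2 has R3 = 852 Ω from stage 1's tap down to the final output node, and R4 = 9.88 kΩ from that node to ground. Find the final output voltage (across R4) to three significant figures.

Stage 2 presents R3+R4 = 10730 Ω as a load on stage 1's tap.
Stage 1's lower leg becomes R2‖(R3+R4) = 475.0 Ω, so V_mid = 22.0 × 475.0/10480 = 0.9976 V.
Stage 2 is itself unloaded: V_out = V_mid × R4/(R3+R4) = 0.9976 × 9880/10730 = 0.918 V.

V_out ≈ 0.918 V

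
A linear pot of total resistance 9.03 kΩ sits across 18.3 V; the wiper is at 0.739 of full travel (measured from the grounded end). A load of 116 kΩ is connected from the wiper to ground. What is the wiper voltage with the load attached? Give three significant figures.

The wiper splits the pot into (1−α)R = 2.357 kΩ above and αR = 6.673 kΩ below.
Lower section ‖ load = 6.310 kΩ.
V_wiper = 18.3 × 6.310/(2.357 + 6.310) = 13.3 V.

V ≈ 13.3 V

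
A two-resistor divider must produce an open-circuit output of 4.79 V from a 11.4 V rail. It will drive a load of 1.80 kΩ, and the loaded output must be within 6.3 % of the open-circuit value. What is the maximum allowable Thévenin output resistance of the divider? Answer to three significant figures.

R_th ≤ 121 Ω

Loading drop = R_th/(R_th + R_L) ≤ 0.0630, so R_th ≤ R_L · ε/(1−ε) = 1.80 kΩ × 0.0630/0.9370 = 121 Ω.
(Any R1, R2 with R2/(R1+R2) = 0.420 and R1‖R2 ≤ 121 Ω will meet the spec.)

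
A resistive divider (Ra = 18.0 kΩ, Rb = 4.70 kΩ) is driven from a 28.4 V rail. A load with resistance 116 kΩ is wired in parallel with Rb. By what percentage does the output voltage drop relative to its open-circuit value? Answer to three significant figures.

The divider's output (Thévenin) resistance is Ra‖Rb = 3.727 kΩ.
Fractional drop under load = R_th/(R_th + R_L) = 3.727 / (3.727 + 116) = 0.03113.
So the output falls by 3.11 %.

3.11 %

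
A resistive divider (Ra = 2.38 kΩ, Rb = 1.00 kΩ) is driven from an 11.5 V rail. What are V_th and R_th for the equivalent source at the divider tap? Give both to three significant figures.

V_th is the open-circuit tap voltage: 11.5 × 1.00/(2.38 + 1.00) = 3.40 V.
With the supply zeroed, Ra and Rb appear in parallel from the tap: R_th = Ra‖Rb = (2.38 × 1.00)/3.380 = 704 Ω.

V_th = 3.40 V, R_th = 704 Ω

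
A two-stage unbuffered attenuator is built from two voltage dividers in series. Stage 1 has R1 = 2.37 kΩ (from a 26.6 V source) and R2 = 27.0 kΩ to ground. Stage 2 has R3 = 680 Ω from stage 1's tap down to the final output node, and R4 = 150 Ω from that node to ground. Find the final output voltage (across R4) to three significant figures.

V_out ≈ 1.22 V

Stage 2 presents R3+R4 = 830.0 Ω as a load on stage 1's tap.
Stage 1's lower leg becomes R2‖(R3+R4) = 805.2 Ω, so V_mid = 26.6 × 805.2/3175 = 6.746 V.
Stage 2 is itself unloaded: V_out = V_mid × R4/(R3+R4) = 6.746 × 150/830.0 = 1.22 V.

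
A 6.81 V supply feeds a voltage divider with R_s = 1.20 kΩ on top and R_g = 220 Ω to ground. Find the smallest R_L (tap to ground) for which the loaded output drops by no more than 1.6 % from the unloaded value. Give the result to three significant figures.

R_L(min) ≈ 11.4 kΩ

Output resistance R_th = R_s‖R_g = (1200 × 220)/1420 = 185.9 Ω.
The fractional drop is R_th/(R_th + R_L); requiring this ≤ 0.0160 gives R_L ≥ R_th(1/0.0160 − 1) = 185.9 × 61.50 = 11.4 kΩ.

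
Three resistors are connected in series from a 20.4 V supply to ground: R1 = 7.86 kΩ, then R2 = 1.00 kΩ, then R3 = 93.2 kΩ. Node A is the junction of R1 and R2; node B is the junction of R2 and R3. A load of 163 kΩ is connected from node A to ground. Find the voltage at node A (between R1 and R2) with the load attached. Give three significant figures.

V ≈ 18.0 V

Below node A the series string R2+R3 = 94.20 kΩ sits in parallel with the 163 kΩ load: 59.70 kΩ.
V_A = 20.4 × 59.70/(7.86 + 59.70) = 18.0 V.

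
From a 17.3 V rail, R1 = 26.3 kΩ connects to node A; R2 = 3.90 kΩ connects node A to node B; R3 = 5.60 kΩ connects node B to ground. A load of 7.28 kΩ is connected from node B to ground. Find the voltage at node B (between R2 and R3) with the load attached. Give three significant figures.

V ≈ 1.64 V

At node B, R3 is in parallel with the load: R3‖R_L = 3.165 kΩ.
Below node A the resistance is R2 + (R3‖R_L) = 7.065 kΩ, so V_A = 17.3 × 7.065/33.37 = 3.663 V.
Then V_B = V_A × (R3‖R_L)/(R2 + R3‖R_L) = 3.663 × 3.165/7.065 = 1.64 V.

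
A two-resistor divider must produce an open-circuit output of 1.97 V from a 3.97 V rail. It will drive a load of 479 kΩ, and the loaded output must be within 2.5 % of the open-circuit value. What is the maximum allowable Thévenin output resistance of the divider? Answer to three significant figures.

Loading drop = R_th/(R_th + R_L) ≤ 0.0250, so R_th ≤ R_L · ε/(1−ε) = 479 kΩ × 0.0250/0.9750 = 12.3 kΩ.
(Any R1, R2 with R2/(R1+R2) = 0.496 and R1‖R2 ≤ 12.3 kΩ will meet the spec.)

R_th ≤ 12.3 kΩ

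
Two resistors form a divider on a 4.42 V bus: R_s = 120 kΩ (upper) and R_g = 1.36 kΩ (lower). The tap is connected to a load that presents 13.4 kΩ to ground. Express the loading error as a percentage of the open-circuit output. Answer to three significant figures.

9.12 %

Unloaded V = 4.42 × 1.36/121.4 = 0.049532 V.
Loaded: R_g‖R_L = 1.235 kΩ, giving V = 4.42 × 1.235/121.2 = 0.045015 V.
Drop = (0.049532 − 0.045015) / 0.049532 = 9.12 %.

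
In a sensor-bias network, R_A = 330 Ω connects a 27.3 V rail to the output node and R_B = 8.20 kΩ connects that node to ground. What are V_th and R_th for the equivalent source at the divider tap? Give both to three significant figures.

V_th is the open-circuit tap voltage: 27.3 × 8200/(330 + 8200) = 26.2 V.
With the supply zeroed, R_A and R_B appear in parallel from the tap: R_th = R_A‖R_B = (330 × 8200)/8530 = 317 Ω.

V_th = 26.2 V, R_th = 317 Ω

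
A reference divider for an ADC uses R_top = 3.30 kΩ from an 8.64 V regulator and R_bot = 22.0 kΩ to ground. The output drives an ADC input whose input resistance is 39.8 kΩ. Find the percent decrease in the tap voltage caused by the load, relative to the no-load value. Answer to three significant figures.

6.73 %

The divider's output (Thévenin) resistance is R_top‖R_bot = 2.870 kΩ.
Fractional drop under load = R_th/(R_th + R_L) = 2.870 / (2.870 + 39.8) = 0.06725.
So the output falls by 6.73 %.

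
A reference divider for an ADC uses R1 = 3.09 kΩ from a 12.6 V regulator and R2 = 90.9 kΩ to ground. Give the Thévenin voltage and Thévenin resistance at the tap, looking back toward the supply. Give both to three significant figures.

V_th is the open-circuit tap voltage: 12.6 × 90.9/(3.09 + 90.9) = 12.2 V.
With the supply zeroed, R1 and R2 appear in parallel from the tap: R_th = R1‖R2 = (3.09 × 90.9)/93.99 = 2.99 kΩ.

V_th = 12.2 V, R_th = 2.99 kΩ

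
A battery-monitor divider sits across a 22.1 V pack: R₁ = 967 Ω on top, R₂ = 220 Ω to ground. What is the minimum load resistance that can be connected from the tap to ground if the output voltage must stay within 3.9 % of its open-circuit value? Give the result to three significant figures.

R_L(min) ≈ 4.42 kΩ

Output resistance R_th = R₁‖R₂ = (967 × 220)/1187 = 179.2 Ω.
The fractional drop is R_th/(R_th + R_L); requiring this ≤ 0.0390 gives R_L ≥ R_th(1/0.0390 − 1) = 179.2 × 24.64 = 4.42 kΩ.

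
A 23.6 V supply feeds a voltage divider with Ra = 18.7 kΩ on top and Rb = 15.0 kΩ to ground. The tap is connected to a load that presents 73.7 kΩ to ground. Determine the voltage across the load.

The load sits in parallel with Rb: Rb‖R_L = (15.0 × 73.7) / (15.0 + 73.7) = 12.46 kΩ.
V_out = 23.6 × 12.46 / (18.7 + 12.46) = 23.6 × 12.46/31.16 = 9.44 V.
(Unloaded it would have been 10.5 V.)

V_out ≈ 9.44 V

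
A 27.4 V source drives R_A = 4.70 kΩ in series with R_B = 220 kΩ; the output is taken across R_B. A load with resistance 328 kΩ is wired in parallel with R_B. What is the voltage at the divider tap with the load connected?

The load sits in parallel with R_B: R_B‖R_L = (220 × 328) / (220 + 328) = 131.7 kΩ.
V_out = 27.4 × 131.7 / (4.70 + 131.7) = 27.4 × 131.7/136.4 = 26.5 V.

V_out ≈ 26.5 V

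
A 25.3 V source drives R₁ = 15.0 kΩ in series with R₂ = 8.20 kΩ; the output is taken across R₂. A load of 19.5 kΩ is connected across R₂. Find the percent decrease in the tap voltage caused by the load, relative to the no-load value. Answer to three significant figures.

21.4 %

Unloaded V = 25.3 × 8.20/23.20 = 8.942 V.
Loaded: R₂‖R_L = 5.773 kΩ, giving V = 25.3 × 5.773/20.77 = 7.031 V.
Drop = (8.942 − 7.031) / 8.942 = 21.4 %.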